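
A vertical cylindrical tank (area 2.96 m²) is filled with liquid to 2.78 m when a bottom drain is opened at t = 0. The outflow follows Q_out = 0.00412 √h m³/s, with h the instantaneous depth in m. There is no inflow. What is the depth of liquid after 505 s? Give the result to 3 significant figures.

With no inflow, A dh/dt = −0.00412 √h.
This is separable: 2 d(√h)/dt = −0.00412/A, so √h = √h₀ − (0.00412/(2A)) t.
√h = √2.78 − 0.00412·505/(2·2.96) = 1.6673 − 0.35145 = 1.3159.
h = 1.3159² = 1.7315 m.

1.73 m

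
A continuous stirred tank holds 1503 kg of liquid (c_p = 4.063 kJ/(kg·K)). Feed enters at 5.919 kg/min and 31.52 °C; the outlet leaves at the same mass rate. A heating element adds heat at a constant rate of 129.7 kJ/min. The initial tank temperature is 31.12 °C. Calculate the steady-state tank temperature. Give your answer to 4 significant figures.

First-law balance (no shaft work): M c_p dT/dt = ṁ c_p (T_in − T) + 129.7.
At steady state dT/dt = 0 ⇒ T_ss = T_in + Q̇/(ṁ c_p) = 31.52 + 129.7/(5.919·4.063) = 36.9132 °C.

36.91 °C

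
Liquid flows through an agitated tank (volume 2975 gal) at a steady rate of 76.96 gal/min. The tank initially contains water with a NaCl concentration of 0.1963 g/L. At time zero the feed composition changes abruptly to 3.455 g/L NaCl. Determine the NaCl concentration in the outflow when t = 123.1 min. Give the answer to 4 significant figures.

Transient balance on the dissolved component: V dC/dt = Q(C_in − C).
Rewrite as dC/dt + C/τ = C_in/τ, τ = V/Q = 38.6564 min.
Integrating: C(t) = C_in + (C₀ − C_in) e^(−t/τ).
C(123.1) = 3.455 + (0.1963 − 3.455)·e^(−123.1/38.6564) = 3.455 + (-3.25870)·0.0414005 = 3.32009 g/L.

3.320 g/L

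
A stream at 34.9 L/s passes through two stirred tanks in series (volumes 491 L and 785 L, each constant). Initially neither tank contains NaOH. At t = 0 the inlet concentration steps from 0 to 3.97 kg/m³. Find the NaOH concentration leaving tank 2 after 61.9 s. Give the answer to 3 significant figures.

3.38 kg/m³

Each tank obeys Vᵢ dCᵢ/dt = Q(Cᵢ₋₁ − Cᵢ), so τᵢ = Vᵢ/Q.
τ₁ = 491/34.9 = 14.069 s; τ₂ = 785/34.9 = 22.493 s.
Tank 1: C₁ = C_in(1 − e^(−t/τ₁)). Tank 2 (τ₁ ≠ τ₂): C₂ = C_in[1 − (τ₁ e^(−t/τ₁) − τ₂ e^(−t/τ₂))/(τ₁ − τ₂)].
At t = 61.9: e^(−t/τ₁) = 0.012280, e^(−t/τ₂) = 0.063801.
C₂ = 3.97·[1 − (14.069·0.012280 − 22.493·0.063801)/(-8.4241)] = 3.97·0.85015 = 3.3751 kg/m³.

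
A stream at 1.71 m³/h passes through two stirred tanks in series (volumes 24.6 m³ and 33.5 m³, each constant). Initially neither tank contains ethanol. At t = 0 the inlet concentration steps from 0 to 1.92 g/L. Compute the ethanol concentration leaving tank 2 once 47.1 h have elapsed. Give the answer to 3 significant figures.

Time constants: τᵢ = Vᵢ/Q for each well-mixed tank.
τ₁ = 24.6/1.71 = 14.386 h; τ₂ = 33.5/1.71 = 19.591 h.
Solving the cascade with C₁(0)=C₂(0)=0 gives C₂(t) = C_in[1 − (τ₁ e^(−t/τ₁) − τ₂ e^(−t/τ₂))/(τ₁ − τ₂)].
At t = 47.1: e^(−t/τ₁) = 0.037854, e^(−t/τ₂) = 0.090337.
C₂ = 1.92·[1 − (14.386·0.037854 − 19.591·0.090337)/(-5.2047)] = 1.92·0.76460 = 1.4680 g/L.

1.47 g/L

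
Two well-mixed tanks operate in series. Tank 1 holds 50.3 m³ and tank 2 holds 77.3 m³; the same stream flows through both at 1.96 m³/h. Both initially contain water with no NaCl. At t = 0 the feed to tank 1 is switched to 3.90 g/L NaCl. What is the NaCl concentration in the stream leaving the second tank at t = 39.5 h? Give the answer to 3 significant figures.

Species balance on tank i: dCᵢ/dt = (Cᵢ₋₁ − Cᵢ)/τᵢ with τᵢ = Vᵢ/Q.
τ₁ = 50.3/1.96 = 25.663 h; τ₂ = 77.3/1.96 = 39.439 h.
Solving the cascade with C₁(0)=C₂(0)=0 gives C₂(t) = C_in[1 − (τ₁ e^(−t/τ₁) − τ₂ e^(−t/τ₂))/(τ₁ − τ₂)].
At t = 39.5: e^(−t/τ₁) = 0.21456, e^(−t/τ₂) = 0.36731.
C₂ = 3.90·[1 − (25.663·0.21456 − 39.439·0.36731)/(-13.776)] = 3.90·0.34813 = 1.3577 g/L.

1.36 g/L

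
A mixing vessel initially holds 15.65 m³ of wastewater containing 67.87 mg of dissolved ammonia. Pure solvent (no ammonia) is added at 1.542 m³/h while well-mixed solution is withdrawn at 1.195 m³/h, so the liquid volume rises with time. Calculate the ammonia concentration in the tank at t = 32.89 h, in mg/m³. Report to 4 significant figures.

0.3803 mg/m³

Total volume: dV/dt = Q_in − Q_out = 0.347000 m³/h, so V(t) = 15.65 + 0.347000 t and V(32.89) = 27.0628 m³.
No ammonia enters, so dm/dt = −Q_out · (m/V).
dm/m = −Q_out dt/(V₀ + 0.347000 t); integrating gives ln(m/m₀) = −(Q_out/(Q_in−Q_out)) ln(V/V₀).
m = m₀ (V₀/V)^(Q_out/(Q_in−Q_out)) = 67.87 × (15.65/27.0628)^(3.44380) = 10.2929 mg.
C = m/V = 10.2929/27.0628 = 0.380334 mg/m³.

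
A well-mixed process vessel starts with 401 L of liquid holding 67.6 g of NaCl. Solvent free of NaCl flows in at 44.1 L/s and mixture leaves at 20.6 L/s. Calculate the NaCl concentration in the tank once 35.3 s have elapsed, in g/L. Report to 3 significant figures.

Let m(t) be the amount of NaCl. Volume: V(t) = V₀ + (Q_in − Q_out) t = 401 + 23.500 t; V(35.3) = 1230.5 L.
Species balance (pure solvent in): dm/dt = −Q_out · m/V(t).
Separate: dm/m = −Q_out dt/V(t) ⇒ ln(m/m₀) = −(Q_out/(Q_in−Q_out)) ln(V/V₀).
m = m₀ (V₀/V)^(Q_out/(Q_in−Q_out)) = 67.6 × (401/1230.5)^(0.87660) = 25.298 g.
C = m/V = 25.298/1230.5 = 0.020558 g/L.

0.0206 g/L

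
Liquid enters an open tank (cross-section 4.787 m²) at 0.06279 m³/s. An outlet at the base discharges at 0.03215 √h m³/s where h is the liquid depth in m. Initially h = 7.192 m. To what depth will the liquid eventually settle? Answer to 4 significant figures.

3.814 m

A dh/dt = Q_in − 0.03215 √h. Steady state requires inflow = outflow:
Q_in = 0.03215 √h_ss ⇒ √h_ss = 0.06279/0.03215 = 1.95303.
h_ss = 1.95303² = 3.81434 m. (Since h₀ = 7.192 m > h_ss, the level will fall toward this value.)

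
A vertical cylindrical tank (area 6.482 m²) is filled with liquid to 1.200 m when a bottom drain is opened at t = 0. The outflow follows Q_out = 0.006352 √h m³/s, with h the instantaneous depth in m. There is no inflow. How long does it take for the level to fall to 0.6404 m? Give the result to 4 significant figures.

Accumulation of liquid (constant cross-section A): A dh/dt = −0.006352 √h.
Separate and integrate: 2(√h − √h₀) = −(0.006352/A) t.
t = 2A(√h₀ − √h)/0.006352 = 2·6.482·(√1.200 − √0.6404)/0.006352
  = 12.9640 × (1.09545 − 0.800250) / 0.006352 = 602.473 s.

602.5 s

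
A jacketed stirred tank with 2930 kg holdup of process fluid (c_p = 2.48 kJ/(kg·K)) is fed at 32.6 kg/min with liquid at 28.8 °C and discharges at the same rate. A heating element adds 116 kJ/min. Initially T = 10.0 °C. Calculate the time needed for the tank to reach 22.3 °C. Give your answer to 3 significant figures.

M c_p dT/dt = ṁ c_p (T_in − T) + Q̇.
τ = M/ṁ = 89.877 min; T_ss = T_in + Q̇/(ṁ c_p) = 30.235 °C.
T(t) = T_ss + (T₀ − T_ss) e^(−t/τ). Set T = 22.3:
e^(−t/τ) = (22.3 − 30.235)/(10.0 − 30.235) = 0.39214
t = −89.877 · ln(0.39214) = 84.138 min.

84.1 min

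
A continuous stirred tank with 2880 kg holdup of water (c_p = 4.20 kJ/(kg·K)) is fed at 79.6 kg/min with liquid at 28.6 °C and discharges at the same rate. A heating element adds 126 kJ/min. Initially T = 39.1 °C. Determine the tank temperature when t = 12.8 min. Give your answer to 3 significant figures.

36.1 °C

M c_p dT/dt = ṁ c_p (T_in − T) + Q̇.
Rearrange: dT/dt = (T_ss − T)/τ with τ = M/ṁ = 36.181 min and T_ss = T_in + Q̇/(ṁ c_p) = 28.977 °C.
This is linear first-order; T(t) = T_ss + (T₀ − T_ss) e^(−t/τ).
T(12.8) = 28.977 + (10.123)·e^(−12.8/36.181) = 28.977 + (10.123)·0.70203 = 36.084 °C.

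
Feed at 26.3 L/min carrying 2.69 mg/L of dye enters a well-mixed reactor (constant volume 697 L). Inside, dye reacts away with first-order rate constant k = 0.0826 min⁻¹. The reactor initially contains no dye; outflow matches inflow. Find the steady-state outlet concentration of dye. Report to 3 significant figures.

0.844 mg/L

V dC/dt = Q(C_in − C) − k V C.
At steady state: 0 = Q C_in − (Q + kV) C_ss, so C_ss = Q C_in/(Q + kV).
C_ss = 26.3·2.69/(26.3 + 0.0826·697) = 70.747/83.872 = 0.84351 mg/L.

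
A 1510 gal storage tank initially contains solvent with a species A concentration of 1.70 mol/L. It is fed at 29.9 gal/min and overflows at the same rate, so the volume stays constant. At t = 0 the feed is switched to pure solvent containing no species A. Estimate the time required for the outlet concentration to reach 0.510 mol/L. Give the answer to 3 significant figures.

Species balance: V dC/dt = Q(C_in − C) ⇒ τ = V/Q = 50.502 min.
C(t) = C_in + (C₀ − C_in) e^(−t/τ). Set C = 0.510 and solve for t:
e^(−t/τ) = (C − C_in)/(C₀ − C_in) = (0.510 − 0)/(1.70 − 0) = 0.30000
t = −τ ln(…) = 50.502 × 1.2040 = 60.803 min.

60.8 min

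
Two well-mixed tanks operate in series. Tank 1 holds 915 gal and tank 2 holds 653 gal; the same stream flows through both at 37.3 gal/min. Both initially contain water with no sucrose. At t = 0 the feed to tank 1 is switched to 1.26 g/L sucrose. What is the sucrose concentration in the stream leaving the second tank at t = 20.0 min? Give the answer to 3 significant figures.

Species balance on tank i: dCᵢ/dt = (Cᵢ₋₁ − Cᵢ)/τᵢ with τᵢ = Vᵢ/Q.
τ₁ = 915/37.3 = 24.531 min; τ₂ = 653/37.3 = 17.507 min.
Solving the cascade with C₁(0)=C₂(0)=0 gives C₂(t) = C_in[1 − (τ₁ e^(−t/τ₁) − τ₂ e^(−t/τ₂))/(τ₁ − τ₂)].
At t = 20.0: e^(−t/τ₁) = 0.44251, e^(−t/τ₂) = 0.31905.
C₂ = 1.26·[1 − (24.531·0.44251 − 17.507·0.31905)/(7.0241)] = 1.26·0.24979 = 0.31473 g/L.

0.315 g/L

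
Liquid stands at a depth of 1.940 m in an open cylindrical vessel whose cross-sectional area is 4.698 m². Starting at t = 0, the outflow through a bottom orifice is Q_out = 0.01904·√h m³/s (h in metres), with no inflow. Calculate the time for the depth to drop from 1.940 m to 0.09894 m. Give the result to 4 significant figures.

532.1 s

Unsteady balance on liquid volume: A dh/dt = −0.01904 √h.
Separate and integrate: 2(√h − √h₀) = −(0.01904/A) t.
t = 2A(√h₀ − √h)/0.01904 = 2·4.698·(√1.940 − √0.09894)/0.01904
  = 9.39600 × (1.39284 − 0.314547) / 0.01904 = 532.123 s.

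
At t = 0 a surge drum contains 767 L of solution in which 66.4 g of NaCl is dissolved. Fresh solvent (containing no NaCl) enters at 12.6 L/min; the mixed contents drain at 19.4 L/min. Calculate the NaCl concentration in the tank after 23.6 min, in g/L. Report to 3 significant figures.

0.0560 g/L

Total volume: dV/dt = Q_in − Q_out = -6.8000 L/min, so V(t) = 767 − 6.8000 t and V(23.6) = 606.52 L.
No NaCl enters, so dm/dt = −Q_out · (m/V).
dm/m = −Q_out dt/(V₀ − 6.8000 t); integrating gives ln(m/m₀) = −(Q_out/(Q_in−Q_out)) ln(V/V₀).
m = m₀ (V₀/V)^(Q_out/(Q_in−Q_out)) = 66.4 × (767/606.52)^(-2.8529) = 33.987 g.
C = m/V = 33.987/606.52 = 0.056036 g/L.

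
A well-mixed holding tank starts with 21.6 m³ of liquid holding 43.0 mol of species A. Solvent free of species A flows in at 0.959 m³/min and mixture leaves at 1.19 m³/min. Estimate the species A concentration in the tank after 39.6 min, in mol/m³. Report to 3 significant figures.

0.202 mol/m³

Let m(t) be the amount of species A. Volume: V(t) = V₀ + (Q_in − Q_out) t = 21.6 − 0.23100 t; V(39.6) = 12.452 m³.
Species balance (pure solvent in): dm/dt = −Q_out · m/V(t).
dm/m = −Q_out dt/(V₀ − 0.23100 t); integrating gives ln(m/m₀) = −(Q_out/(Q_in−Q_out)) ln(V/V₀).
m = m₀ (V₀/V)^(Q_out/(Q_in−Q_out)) = 43.0 × (21.6/12.452)^(-5.1515) = 2.5190 mol.
C = m/V = 2.5190/12.452 = 0.20229 mol/m³.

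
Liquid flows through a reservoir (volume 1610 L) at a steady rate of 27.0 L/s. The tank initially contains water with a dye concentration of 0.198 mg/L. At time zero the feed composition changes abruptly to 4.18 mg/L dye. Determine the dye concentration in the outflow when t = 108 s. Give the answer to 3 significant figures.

3.53 mg/L

Mass balance on the solute (V constant): V dC/dt = Q(C_in − C).
Time constant τ = V/Q = 1610/27.0 = 59.630 s.
This is linear first-order; C(t) = C_in + (C₀ − C_in) e^(−t/τ).
C(108) = 4.18 + (0.198 − 4.18)·e^(−108/59.630) = 4.18 + (-3.9820)·0.16346 = 3.5291 mg/L.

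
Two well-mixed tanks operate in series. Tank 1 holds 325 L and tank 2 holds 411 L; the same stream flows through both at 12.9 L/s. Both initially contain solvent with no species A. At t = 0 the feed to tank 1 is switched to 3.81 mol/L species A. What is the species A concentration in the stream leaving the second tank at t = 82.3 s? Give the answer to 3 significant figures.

2.98 mol/L

Time constants: τᵢ = Vᵢ/Q for each well-mixed tank.
τ₁ = 325/12.9 = 25.194 s; τ₂ = 411/12.9 = 31.860 s.
Solving the cascade with C₁(0)=C₂(0)=0 gives C₂(t) = C_in[1 − (τ₁ e^(−t/τ₁) − τ₂ e^(−t/τ₂))/(τ₁ − τ₂)].
At t = 82.3: e^(−t/τ₁) = 0.038133, e^(−t/τ₂) = 0.075537.
C₂ = 3.81·[1 − (25.194·0.038133 − 31.860·0.075537)/(-6.6667)] = 3.81·0.78311 = 2.9837 mol/L.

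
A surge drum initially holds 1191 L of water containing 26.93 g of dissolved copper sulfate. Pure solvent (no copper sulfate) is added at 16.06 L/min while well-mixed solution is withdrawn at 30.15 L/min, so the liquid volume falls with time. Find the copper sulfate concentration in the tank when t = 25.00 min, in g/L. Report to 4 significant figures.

Total volume: dV/dt = Q_in − Q_out = -14.0900 L/min, so V(t) = 1191 − 14.0900 t and V(25.00) = 838.750 L.
Solute balance: dm/dt = 0 − Q_out C = −Q_out m/V(t).
dm/m = −Q_out dt/(V₀ − 14.0900 t); integrating gives ln(m/m₀) = −(Q_out/(Q_in−Q_out)) ln(V/V₀).
m = m₀ (V₀/V)^(Q_out/(Q_in−Q_out)) = 26.93 × (1191/838.750)^(-2.13982) = 12.7171 g.
C = m/V = 12.7171/838.750 = 0.0151619 g/L.

0.01516 g/L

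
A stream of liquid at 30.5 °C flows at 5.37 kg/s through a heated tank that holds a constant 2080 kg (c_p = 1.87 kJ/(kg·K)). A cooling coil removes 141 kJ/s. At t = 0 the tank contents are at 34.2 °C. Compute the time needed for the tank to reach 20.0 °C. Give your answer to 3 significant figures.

624 s

M c_p dT/dt = ṁ c_p (T_in − T) − Q̇.
τ = M/ṁ = 387.34 s; T_ss = T_in − Q̇/(ṁ c_p) = 16.459 °C.
T(t) = T_ss + (T₀ − T_ss) e^(−t/τ). Set T = 20.0:
e^(−t/τ) = (20.0 − 16.459)/(34.2 − 16.459) = 0.19960
t = −387.34 · ln(0.19960) = 624.17 s.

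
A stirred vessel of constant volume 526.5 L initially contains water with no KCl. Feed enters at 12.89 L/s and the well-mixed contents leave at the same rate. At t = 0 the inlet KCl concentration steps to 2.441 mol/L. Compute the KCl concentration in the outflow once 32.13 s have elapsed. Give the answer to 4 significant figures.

1.329 mol/L

Accumulation = in − out for the solute gives V dC/dt = Q(C_in − C).
Time constant τ = V/Q = 526.5/12.89 = 40.8456 s.
Integrating: C(t) = C_in + (C₀ − C_in) e^(−t/τ).
C(32.13) = 2.441 + (0 − 2.441)·e^(−32.13/40.8456) = 2.441 + (-2.44100)·0.455381 = 1.32941 mol/L.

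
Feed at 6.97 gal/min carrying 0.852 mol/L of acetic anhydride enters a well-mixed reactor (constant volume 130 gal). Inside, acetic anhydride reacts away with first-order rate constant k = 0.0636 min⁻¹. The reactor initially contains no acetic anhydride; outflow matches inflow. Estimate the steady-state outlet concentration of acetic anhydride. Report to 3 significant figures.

Accumulation = in − out − consumed: V dC/dt = Q C_in − Q C − k V C.
Steady state (dC/dt = 0): C_ss = Q C_in/(Q + kV) = C_in/(1 + kV/Q).
C_ss = 6.97·0.852/(6.97 + 0.0636·130) = 5.9384/15.238 = 0.38971 mol/L.

0.390 mol/L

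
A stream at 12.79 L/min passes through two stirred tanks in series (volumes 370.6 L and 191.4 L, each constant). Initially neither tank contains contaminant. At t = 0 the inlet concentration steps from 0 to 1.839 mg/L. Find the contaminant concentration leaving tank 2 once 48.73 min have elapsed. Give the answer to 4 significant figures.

Each tank obeys Vᵢ dCᵢ/dt = Q(Cᵢ₋₁ − Cᵢ), so τᵢ = Vᵢ/Q.
τ₁ = 370.6/12.79 = 28.9758 min; τ₂ = 191.4/12.79 = 14.9648 min.
Solving the cascade with C₁(0)=C₂(0)=0 gives C₂(t) = C_in[1 − (τ₁ e^(−t/τ₁) − τ₂ e^(−t/τ₂))/(τ₁ − τ₂)].
At t = 48.73: e^(−t/τ₁) = 0.186048, e^(−t/τ₂) = 0.0385305.
C₂ = 1.839·[1 − (28.9758·0.186048 − 14.9648·0.0385305)/(14.0109)] = 1.839·0.656391 = 1.20710 mg/L.

1.207 mg/L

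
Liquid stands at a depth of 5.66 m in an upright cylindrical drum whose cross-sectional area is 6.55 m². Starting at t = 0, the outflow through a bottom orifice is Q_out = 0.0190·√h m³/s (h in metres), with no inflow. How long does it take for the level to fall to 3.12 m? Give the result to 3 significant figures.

Accumulation of liquid (constant cross-section A): A dh/dt = −0.0190 √h.
Separate and integrate: 2(√h − √h₀) = −(0.0190/A) t.
t = 2A(√h₀ − √h)/0.0190 = 2·6.55·(√5.66 − √3.12)/0.0190
  = 13.100 × (2.3791 − 1.7664) / 0.0190 = 422.46 s.

422 s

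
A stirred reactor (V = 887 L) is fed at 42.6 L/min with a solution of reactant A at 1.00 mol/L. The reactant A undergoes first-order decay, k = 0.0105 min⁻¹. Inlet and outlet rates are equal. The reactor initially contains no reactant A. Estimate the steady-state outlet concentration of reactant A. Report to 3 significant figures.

V dC/dt = Q(C_in − C) − k V C.
At steady state: 0 = Q C_in − (Q + kV) C_ss, so C_ss = Q C_in/(Q + kV).
C_ss = 42.6·1.00/(42.6 + 0.0105·887) = 42.600/51.913 = 0.82060 mol/L.

0.821 mol/L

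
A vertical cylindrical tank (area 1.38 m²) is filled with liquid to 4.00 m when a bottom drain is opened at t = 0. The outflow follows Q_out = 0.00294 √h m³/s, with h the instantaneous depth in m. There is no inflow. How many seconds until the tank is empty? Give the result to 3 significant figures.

1880 s

With no inflow, A dh/dt = −0.00294 √h.
∫ h^(−1/2) dh = −(0.00294/A) ∫ dt, giving 2√h = 2√h₀ − (0.00294/A) t.
Tank is empty when √h = 0: t_empty = 2A√h₀/0.00294.
t_empty = 2·1.38·√4.00/0.00294 = 2.7600·2.0000/0.00294 = 1877.6 s.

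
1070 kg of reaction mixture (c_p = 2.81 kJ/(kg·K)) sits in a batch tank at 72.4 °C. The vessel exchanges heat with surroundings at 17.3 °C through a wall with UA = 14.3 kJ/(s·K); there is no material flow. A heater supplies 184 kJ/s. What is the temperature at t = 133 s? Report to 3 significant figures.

Lumped-capacitance energy balance: M c_p dT/dt = UA(T_amb − T) + Q̇.
dT/dt = (T_ss − T)/τ with T_ss = T_amb + Q̇/UA = 17.3 + 184/14.3 = 30.167 °C, τ = M c_p/UA = 1070·2.81/14.3 = 210.26 s.
Integrating: T(t) = T_ss + (T₀ − T_ss) e^(−t/τ).
T(133) = 30.167 + (42.233)·0.53123 = 52.603 °C.

52.6 °C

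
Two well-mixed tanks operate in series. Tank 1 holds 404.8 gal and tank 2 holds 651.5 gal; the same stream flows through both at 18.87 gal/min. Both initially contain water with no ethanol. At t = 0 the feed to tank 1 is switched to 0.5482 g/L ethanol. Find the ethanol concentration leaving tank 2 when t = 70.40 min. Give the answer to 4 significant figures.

Time constants: τᵢ = Vᵢ/Q for each well-mixed tank.
τ₁ = 404.8/18.87 = 21.4520 min; τ₂ = 651.5/18.87 = 34.5257 min.
Tank 1: C₁ = C_in(1 − e^(−t/τ₁)). Tank 2 (τ₁ ≠ τ₂): C₂ = C_in[1 − (τ₁ e^(−t/τ₁) − τ₂ e^(−t/τ₂))/(τ₁ − τ₂)].
At t = 70.40: e^(−t/τ₁) = 0.0375629, e^(−t/τ₂) = 0.130151.
C₂ = 0.5482·[1 − (21.4520·0.0375629 − 34.5257·0.130151)/(-13.0737)] = 0.5482·0.717925 = 0.393567 g/L.

0.3936 g/L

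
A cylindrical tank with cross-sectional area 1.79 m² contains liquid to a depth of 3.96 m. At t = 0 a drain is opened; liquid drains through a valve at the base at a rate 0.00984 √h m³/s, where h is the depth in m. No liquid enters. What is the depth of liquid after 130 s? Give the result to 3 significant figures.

2.67 m

With no inflow, A dh/dt = −0.00984 √h.
This is separable: 2 d(√h)/dt = −0.00984/A, so √h = √h₀ − (0.00984/(2A)) t.
√h = √3.96 − 0.00984·130/(2·1.79) = 1.9900 − 0.35732 = 1.6327.
h = 1.6327² = 2.6656 m.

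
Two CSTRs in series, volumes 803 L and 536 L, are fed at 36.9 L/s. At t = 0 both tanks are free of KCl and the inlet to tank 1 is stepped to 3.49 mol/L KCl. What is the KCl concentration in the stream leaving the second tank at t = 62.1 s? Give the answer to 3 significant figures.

2.98 mol/L

Species balance on tank i: dCᵢ/dt = (Cᵢ₋₁ − Cᵢ)/τᵢ with τᵢ = Vᵢ/Q.
τ₁ = 803/36.9 = 21.762 s; τ₂ = 536/36.9 = 14.526 s.
Tank 1: C₁ = C_in(1 − e^(−t/τ₁)). Tank 2 (τ₁ ≠ τ₂): C₂ = C_in[1 − (τ₁ e^(−t/τ₁) − τ₂ e^(−t/τ₂))/(τ₁ − τ₂)].
At t = 62.1: e^(−t/τ₁) = 0.057633, e^(−t/τ₂) = 0.013910.
C₂ = 3.49·[1 − (21.762·0.057633 − 14.526·0.013910)/(7.2358)] = 3.49·0.85459 = 2.9825 mol/L.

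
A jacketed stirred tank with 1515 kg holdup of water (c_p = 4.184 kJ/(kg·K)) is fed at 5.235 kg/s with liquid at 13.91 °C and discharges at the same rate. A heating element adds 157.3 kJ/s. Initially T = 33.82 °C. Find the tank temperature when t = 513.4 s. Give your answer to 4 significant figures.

23.25 °C

M c_p dT/dt = ṁ c_p (T_in − T) + Q̇.
Rearrange: dT/dt = (T_ss − T)/τ with τ = M/ṁ = 289.398 s and T_ss = T_in + Q̇/(ṁ c_p) = 21.0916 °C.
This is linear first-order; T(t) = T_ss + (T₀ − T_ss) e^(−t/τ).
T(513.4) = 21.0916 + (12.7284)·e^(−513.4/289.398) = 21.0916 + (12.7284)·0.169649 = 23.2509 °C.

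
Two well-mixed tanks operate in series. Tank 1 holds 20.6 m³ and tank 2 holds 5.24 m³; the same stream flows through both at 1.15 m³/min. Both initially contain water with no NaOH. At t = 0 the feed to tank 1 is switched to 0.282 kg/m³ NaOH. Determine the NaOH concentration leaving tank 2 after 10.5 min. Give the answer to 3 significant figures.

0.0811 kg/m³

Time constants: τᵢ = Vᵢ/Q for each well-mixed tank.
τ₁ = 20.6/1.15 = 17.913 min; τ₂ = 5.24/1.15 = 4.5565 min.
Tank 1: C₁ = C_in(1 − e^(−t/τ₁)). Tank 2 (τ₁ ≠ τ₂): C₂ = C_in[1 − (τ₁ e^(−t/τ₁) − τ₂ e^(−t/τ₂))/(τ₁ − τ₂)].
At t = 10.5: e^(−t/τ₁) = 0.55646, e^(−t/τ₂) = 0.099820.
C₂ = 0.282·[1 − (17.913·0.55646 − 4.5565·0.099820)/(13.357)] = 0.282·0.28776 = 0.081149 kg/m³.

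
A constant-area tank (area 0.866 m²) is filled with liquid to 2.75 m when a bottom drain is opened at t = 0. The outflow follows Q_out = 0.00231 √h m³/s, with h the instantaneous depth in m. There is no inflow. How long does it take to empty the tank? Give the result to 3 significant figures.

1240 s

A dh/dt = −Q_out = −0.00231 √h.
This is separable: 2 d(√h)/dt = −0.00231/A, so √h = √h₀ − (0.00231/(2A)) t.
Tank is empty when √h = 0: t_empty = 2A√h₀/0.00231.
t_empty = 2·0.866·√2.75/0.00231 = 1.7320·1.6583/0.00231 = 1243.4 s.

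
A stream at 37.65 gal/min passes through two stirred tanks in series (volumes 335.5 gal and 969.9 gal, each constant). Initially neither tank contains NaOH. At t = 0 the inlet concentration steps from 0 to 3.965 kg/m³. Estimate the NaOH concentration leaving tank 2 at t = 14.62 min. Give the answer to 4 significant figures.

Each tank obeys Vᵢ dCᵢ/dt = Q(Cᵢ₋₁ − Cᵢ), so τᵢ = Vᵢ/Q.
τ₁ = 335.5/37.65 = 8.91102 min; τ₂ = 969.9/37.65 = 25.7610 min.
Tank 1: C₁ = C_in(1 − e^(−t/τ₁)). Tank 2 (τ₁ ≠ τ₂): C₂ = C_in[1 − (τ₁ e^(−t/τ₁) − τ₂ e^(−t/τ₂))/(τ₁ − τ₂)].
At t = 14.62: e^(−t/τ₁) = 0.193851, e^(−t/τ₂) = 0.566927.
C₂ = 3.965·[1 − (8.91102·0.193851 − 25.7610·0.566927)/(-16.8499)] = 3.965·0.235774 = 0.934844 kg/m³.

0.9348 kg/m³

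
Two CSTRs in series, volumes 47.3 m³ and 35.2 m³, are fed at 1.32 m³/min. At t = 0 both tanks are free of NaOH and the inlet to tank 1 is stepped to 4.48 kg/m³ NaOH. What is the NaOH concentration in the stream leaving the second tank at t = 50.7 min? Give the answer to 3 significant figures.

2.17 kg/m³

Time constants: τᵢ = Vᵢ/Q for each well-mixed tank.
τ₁ = 47.3/1.32 = 35.833 min; τ₂ = 35.2/1.32 = 26.667 min.
Solving the cascade with C₁(0)=C₂(0)=0 gives C₂(t) = C_in[1 − (τ₁ e^(−t/τ₁) − τ₂ e^(−t/τ₂))/(τ₁ − τ₂)].
At t = 50.7: e^(−t/τ₁) = 0.24295, e^(−t/τ₂) = 0.14938.
C₂ = 4.48·[1 − (35.833·0.24295 − 26.667·0.14938)/(9.1667)] = 4.48·0.48484 = 2.1721 kg/m³.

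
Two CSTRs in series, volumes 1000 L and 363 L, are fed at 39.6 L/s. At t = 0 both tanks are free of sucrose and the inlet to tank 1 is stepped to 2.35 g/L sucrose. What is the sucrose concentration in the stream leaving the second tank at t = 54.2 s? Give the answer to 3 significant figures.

Time constants: τᵢ = Vᵢ/Q for each well-mixed tank.
τ₁ = 1000/39.6 = 25.253 s; τ₂ = 363/39.6 = 9.1667 s.
Tank 1: C₁ = C_in(1 − e^(−t/τ₁)). Tank 2 (τ₁ ≠ τ₂): C₂ = C_in[1 − (τ₁ e^(−t/τ₁) − τ₂ e^(−t/τ₂))/(τ₁ − τ₂)].
At t = 54.2: e^(−t/τ₁) = 0.11691, e^(−t/τ₂) = 0.0027048.
C₂ = 2.35·[1 − (25.253·0.11691 − 9.1667·0.0027048)/(16.086)] = 2.35·0.81800 = 1.9223 g/L.

1.92 g/L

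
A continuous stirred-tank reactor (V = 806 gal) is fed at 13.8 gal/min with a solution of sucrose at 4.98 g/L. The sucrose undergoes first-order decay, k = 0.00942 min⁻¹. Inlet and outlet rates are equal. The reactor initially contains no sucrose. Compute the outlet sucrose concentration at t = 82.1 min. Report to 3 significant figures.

V dC/dt = Q(C_in − C) − k V C.
This is linear with rate a = Q/V + k = 0.026542 min⁻¹.
C_ss = Q C_in/(Q + kV) = 3.2125 g/L; C(t) = C_ss + (C₀ − C_ss) e^(−a t).
C(82.1) = 3.2125 + (-3.2125)·e^(−0.026542·82.1) = 3.2125 + (-3.2125)·0.11315 = 2.8490 g/L.

2.85 g/L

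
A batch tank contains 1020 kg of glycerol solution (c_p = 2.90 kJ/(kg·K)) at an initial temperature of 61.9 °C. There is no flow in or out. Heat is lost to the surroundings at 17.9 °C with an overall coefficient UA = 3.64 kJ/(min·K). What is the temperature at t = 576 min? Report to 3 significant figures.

Lumped-capacitance energy balance: M c_p dT/dt = UA(T_amb − T).
dT/dt = (T_ss − T)/τ with T_ss = T_amb = 17.900 °C, τ = M c_p/UA = 1020·2.90/3.64 = 812.64 min.
T approaches T_ss exponentially: T(t) = T_ss + (T₀ − T_ss) e^(−t/τ).
T(576) = 17.900 + (44.000)·0.49223 = 39.558 °C.

39.6 °C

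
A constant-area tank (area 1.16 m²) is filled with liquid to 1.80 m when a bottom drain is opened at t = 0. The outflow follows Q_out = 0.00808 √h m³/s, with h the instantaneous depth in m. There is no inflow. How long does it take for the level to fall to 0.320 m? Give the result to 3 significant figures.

223 s

A dh/dt = −Q_out = −0.00808 √h.
Separate and integrate: 2(√h − √h₀) = −(0.00808/A) t.
t = 2A(√h₀ − √h)/0.00808 = 2·1.16·(√1.80 − √0.320)/0.00808
  = 2.3200 × (1.3416 − 0.56569) / 0.00808 = 222.80 s.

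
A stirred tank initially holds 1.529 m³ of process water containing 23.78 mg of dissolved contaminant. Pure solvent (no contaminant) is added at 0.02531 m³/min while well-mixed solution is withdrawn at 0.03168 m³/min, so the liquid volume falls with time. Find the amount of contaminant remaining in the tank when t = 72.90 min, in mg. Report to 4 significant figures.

3.930 mg

Let m(t) be the amount of contaminant. Volume: V(t) = V₀ + (Q_in − Q_out) t = 1.529 − 0.00637000 t; V(72.90) = 1.06463 m³.
Solute balance: dm/dt = 0 − Q_out C = −Q_out m/V(t).
dm/m = −Q_out dt/(V₀ − 0.00637000 t); integrating gives ln(m/m₀) = −(Q_out/(Q_in−Q_out)) ln(V/V₀).
m = m₀ (V₀/V)^(Q_out/(Q_in−Q_out)) = 23.78 × (1.529/1.06463)^(-4.97331) = 3.92968 mg.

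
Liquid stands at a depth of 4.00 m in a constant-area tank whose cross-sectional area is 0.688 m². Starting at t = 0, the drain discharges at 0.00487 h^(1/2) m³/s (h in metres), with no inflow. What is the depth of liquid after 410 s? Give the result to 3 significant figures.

0.301 m

With no inflow, A dh/dt = −0.00487 √h.
Separate and integrate: 2(√h − √h₀) = −(0.00487/A) t.
√h = √4.00 − 0.00487·410/(2·0.688) = 2.0000 − 1.4511 = 0.54891.
h = 0.54891² = 0.30130 m.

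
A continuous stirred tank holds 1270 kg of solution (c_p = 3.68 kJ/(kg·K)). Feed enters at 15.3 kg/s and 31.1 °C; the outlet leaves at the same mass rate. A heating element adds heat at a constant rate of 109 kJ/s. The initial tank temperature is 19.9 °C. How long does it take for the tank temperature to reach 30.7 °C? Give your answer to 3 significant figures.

143 s

Energy balance: M c_p dT/dt = ṁ c_p (T_in − T) + 109.
τ = M/ṁ = 83.007 s; T_ss = T_in + Q̇/(ṁ c_p) = 33.036 °C.
T(t) = T_ss + (T₀ − T_ss) e^(−t/τ). Set T = 30.7:
e^(−t/τ) = (30.7 − 33.036)/(19.9 − 33.036) = 0.17783
t = −83.007 · ln(0.17783) = 143.35 s.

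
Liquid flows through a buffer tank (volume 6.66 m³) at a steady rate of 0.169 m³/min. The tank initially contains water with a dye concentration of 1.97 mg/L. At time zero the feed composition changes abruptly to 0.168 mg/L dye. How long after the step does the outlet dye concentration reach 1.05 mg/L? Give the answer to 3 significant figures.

28.2 min

Species balance on the tank: V dC/dt = Q(C_in − C), so τ = V/Q = 39.408 min.
C(t) = C_in + (C₀ − C_in) e^(−t/τ). Set C = 1.05 and solve for t:
e^(−t/τ) = (C − C_in)/(C₀ − C_in) = (1.05 − 0.168)/(1.97 − 0.168) = 0.48946
t = −τ ln(…) = 39.408 × 0.71446 = 28.156 min.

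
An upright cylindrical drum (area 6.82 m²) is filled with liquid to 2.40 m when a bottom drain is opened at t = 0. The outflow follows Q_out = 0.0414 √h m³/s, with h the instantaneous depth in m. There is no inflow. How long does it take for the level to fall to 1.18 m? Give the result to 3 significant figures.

153 s

Volume balance on the tank: A dh/dt = −0.0414 √h.
∫ h^(−1/2) dh = −(0.0414/A) ∫ dt, giving 2√h = 2√h₀ − (0.0414/A) t.
t = 2A(√h₀ − √h)/0.0414 = 2·6.82·(√2.40 − √1.18)/0.0414
  = 13.640 × (1.5492 − 1.0863) / 0.0414 = 152.52 s.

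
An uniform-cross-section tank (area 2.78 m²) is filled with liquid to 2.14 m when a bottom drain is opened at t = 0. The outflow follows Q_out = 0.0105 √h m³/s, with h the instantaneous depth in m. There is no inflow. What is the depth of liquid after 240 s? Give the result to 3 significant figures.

1.02 m

Mass balance (ρ constant): A dh/dt = −0.0105 √h.
Separate and integrate: 2(√h − √h₀) = −(0.0105/A) t.
√h = √2.14 − 0.0105·240/(2·2.78) = 1.4629 − 0.45324 = 1.0096.
h = 1.0096² = 1.0194 m.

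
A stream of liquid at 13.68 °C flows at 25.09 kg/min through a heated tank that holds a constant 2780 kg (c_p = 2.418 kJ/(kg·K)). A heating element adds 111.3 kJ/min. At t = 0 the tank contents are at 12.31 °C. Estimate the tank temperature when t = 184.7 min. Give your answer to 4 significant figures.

14.91 °C

Energy balance: M c_p dT/dt = ṁ c_p (T_in − T) + 111.3.
Rearrange: dT/dt = (T_ss − T)/τ with τ = M/ṁ = 110.801 min and T_ss = T_in + Q̇/(ṁ c_p) = 15.5146 °C.
Solution: T(t) = T_ss + (T₀ − T_ss) e^(−t/τ).
T(184.7) = 15.5146 + (-3.20459)·e^(−184.7/110.801) = 15.5146 + (-3.20459)·0.188822 = 14.9095 °C.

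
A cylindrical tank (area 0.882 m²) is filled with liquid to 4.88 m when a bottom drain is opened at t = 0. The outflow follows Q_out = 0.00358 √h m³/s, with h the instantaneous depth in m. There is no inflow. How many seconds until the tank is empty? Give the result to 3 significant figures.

Accumulation of liquid (constant cross-section A): A dh/dt = −0.00358 √h.
∫ h^(−1/2) dh = −(0.00358/A) ∫ dt, giving 2√h = 2√h₀ − (0.00358/A) t.
Set h = 0: 2√h₀ = (0.00358/A) t_empty ⇒ t_empty = 2A√h₀/0.00358.
t_empty = 2·0.882·√4.88/0.00358 = 1.7640·2.2091/0.00358 = 1088.5 s.

1090 s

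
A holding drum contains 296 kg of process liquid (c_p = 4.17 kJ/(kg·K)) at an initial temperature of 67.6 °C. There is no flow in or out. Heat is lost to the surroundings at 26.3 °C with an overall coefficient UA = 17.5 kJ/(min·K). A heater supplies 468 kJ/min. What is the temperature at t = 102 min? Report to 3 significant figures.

M c_p dT/dt = −UA(T − T_amb) + Q̇.
dT/dt = (T_ss − T)/τ with T_ss = T_amb + Q̇/UA = 26.3 + 468/17.5 = 53.043 °C, τ = M c_p/UA = 296·4.17/17.5 = 70.533 min.
Integrating: T(t) = T_ss + (T₀ − T_ss) e^(−t/τ).
T(102) = 53.043 + (14.557)·0.23548 = 56.471 °C.

56.5 °C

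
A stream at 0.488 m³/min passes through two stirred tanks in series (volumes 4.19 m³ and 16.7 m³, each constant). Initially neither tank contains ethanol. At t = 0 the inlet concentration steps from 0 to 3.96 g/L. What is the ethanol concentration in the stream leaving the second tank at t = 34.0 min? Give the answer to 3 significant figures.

2.03 g/L

Species balance on tank i: dCᵢ/dt = (Cᵢ₋₁ − Cᵢ)/τᵢ with τᵢ = Vᵢ/Q.
τ₁ = 4.19/0.488 = 8.5861 min; τ₂ = 16.7/0.488 = 34.221 min.
Solving the cascade with C₁(0)=C₂(0)=0 gives C₂(t) = C_in[1 − (τ₁ e^(−t/τ₁) − τ₂ e^(−t/τ₂))/(τ₁ − τ₂)].
At t = 34.0: e^(−t/τ₁) = 0.019065, e^(−t/τ₂) = 0.37027.
C₂ = 3.96·[1 − (8.5861·0.019065 − 34.221·0.37027)/(-25.635)] = 3.96·0.51211 = 2.0279 g/L.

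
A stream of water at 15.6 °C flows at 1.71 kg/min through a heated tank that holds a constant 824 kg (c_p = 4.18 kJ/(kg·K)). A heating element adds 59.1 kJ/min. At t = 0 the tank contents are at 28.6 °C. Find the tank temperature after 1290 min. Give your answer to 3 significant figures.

M c_p dT/dt = ṁ c_p (T_in − T) + Q̇.
Rearrange: dT/dt = (T_ss − T)/τ with τ = M/ṁ = 481.87 min and T_ss = T_in + Q̇/(ṁ c_p) = 23.868 °C.
T approaches T_ss exponentially: T(t) = T_ss + (T₀ − T_ss) e^(−t/τ).
T(1290) = 23.868 + (4.7317)·e^(−1290/481.87) = 23.868 + (4.7317)·0.068765 = 24.194 °C.

24.2 °C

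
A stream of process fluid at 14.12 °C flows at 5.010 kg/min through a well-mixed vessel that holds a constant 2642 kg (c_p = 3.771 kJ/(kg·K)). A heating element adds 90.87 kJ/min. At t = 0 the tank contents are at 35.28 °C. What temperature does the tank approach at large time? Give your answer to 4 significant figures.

Unsteady energy balance on the tank contents: M c_p dT/dt = ṁ c_p (T_in − T) + 90.87.
At steady state dT/dt = 0 ⇒ T_ss = T_in + Q̇/(ṁ c_p) = 14.12 + 90.87/(5.010·3.771) = 18.9298 °C.

18.93 °C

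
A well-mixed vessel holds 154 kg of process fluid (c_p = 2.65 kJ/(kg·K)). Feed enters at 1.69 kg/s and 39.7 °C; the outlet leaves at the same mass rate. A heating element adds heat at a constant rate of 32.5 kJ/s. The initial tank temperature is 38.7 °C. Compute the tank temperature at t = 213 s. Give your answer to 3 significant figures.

First-law balance (no shaft work): M c_p dT/dt = ṁ c_p (T_in − T) + 32.5.
Rearrange: dT/dt = (T_ss − T)/τ with τ = M/ṁ = 91.124 s and T_ss = T_in + Q̇/(ṁ c_p) = 46.957 °C.
Solution: T(t) = T_ss + (T₀ − T_ss) e^(−t/τ).
T(213) = 46.957 + (-8.2569)·e^(−213/91.124) = 46.957 + (-8.2569)·0.096572 = 46.160 °C.

46.2 °C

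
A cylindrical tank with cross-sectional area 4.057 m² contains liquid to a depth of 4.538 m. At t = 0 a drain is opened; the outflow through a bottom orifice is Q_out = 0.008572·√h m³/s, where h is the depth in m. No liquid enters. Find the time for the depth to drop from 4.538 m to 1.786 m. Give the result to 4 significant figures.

751.4 s

With no inflow, A dh/dt = −0.008572 √h.
Separate and integrate: 2(√h − √h₀) = −(0.008572/A) t.
t = 2A(√h₀ − √h)/0.008572 = 2·4.057·(√4.538 − √1.786)/0.008572
  = 8.11400 × (2.13026 − 1.33641) / 0.008572 = 751.430 s.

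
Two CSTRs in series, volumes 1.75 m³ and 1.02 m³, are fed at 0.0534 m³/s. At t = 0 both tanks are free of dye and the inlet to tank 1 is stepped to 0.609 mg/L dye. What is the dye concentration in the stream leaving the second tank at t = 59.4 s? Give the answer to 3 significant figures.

0.409 mg/L

Species balance on tank i: dCᵢ/dt = (Cᵢ₋₁ − Cᵢ)/τᵢ with τᵢ = Vᵢ/Q.
τ₁ = 1.75/0.0534 = 32.772 s; τ₂ = 1.02/0.0534 = 19.101 s.
Tank 1: C₁ = C_in(1 − e^(−t/τ₁)). Tank 2 (τ₁ ≠ τ₂): C₂ = C_in[1 − (τ₁ e^(−t/τ₁) − τ₂ e^(−t/τ₂))/(τ₁ − τ₂)].
At t = 59.4: e^(−t/τ₁) = 0.16324, e^(−t/τ₂) = 0.044611.
C₂ = 0.609·[1 − (32.772·0.16324 − 19.101·0.044611)/(13.670)] = 0.609·0.67101 = 0.40865 mg/L.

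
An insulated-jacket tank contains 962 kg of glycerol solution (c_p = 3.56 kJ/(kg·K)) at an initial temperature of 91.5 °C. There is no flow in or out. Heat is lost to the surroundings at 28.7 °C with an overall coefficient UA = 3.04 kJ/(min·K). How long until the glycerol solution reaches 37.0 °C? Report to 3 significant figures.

2280 min

Energy balance: M c_p dT/dt = −UA(T − T_amb).
τ = M c_p/UA = 1126.6 min; T_ss = T_amb = 28.700 °C.
T(t) = T_ss + (T₀ − T_ss)e^(−t/τ); set T = 37.0:
t = −τ ln[(T − T_ss)/(T₀ − T_ss)] = −1126.6 · ln(0.13217) = 2279.8 min.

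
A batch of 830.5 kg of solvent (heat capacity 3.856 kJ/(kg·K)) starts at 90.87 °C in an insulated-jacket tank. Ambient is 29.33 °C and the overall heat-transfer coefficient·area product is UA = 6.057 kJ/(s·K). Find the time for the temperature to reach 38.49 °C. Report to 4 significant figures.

Lumped-capacitance energy balance: M c_p dT/dt = UA(T_amb − T).
τ = M c_p/UA = 528.712 s; T_ss = T_amb = 29.3300 °C.
T(t) = T_ss + (T₀ − T_ss)e^(−t/τ); set T = 38.49:
t = −τ ln[(T − T_ss)/(T₀ − T_ss)] = −528.712 · ln(0.148846) = 1007.11 s.

1007 s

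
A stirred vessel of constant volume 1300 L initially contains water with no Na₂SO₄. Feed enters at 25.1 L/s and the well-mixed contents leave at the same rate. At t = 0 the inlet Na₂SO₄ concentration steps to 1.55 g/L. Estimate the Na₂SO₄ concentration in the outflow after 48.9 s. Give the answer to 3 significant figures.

0.947 g/L

Accumulation = in − out for the solute gives V dC/dt = Q(C_in − C).
So dC/dt = (C_in − C)/τ with τ = V/Q = 1300/25.1 = 51.793 s.
C approaches C_in exponentially: C(t) = C_in + (C₀ − C_in) e^(−t/τ).
C(48.9) = 1.55 + (0 − 1.55)·e^(−48.9/51.793) = 1.55 + (-1.5500)·0.38901 = 0.94703 g/L.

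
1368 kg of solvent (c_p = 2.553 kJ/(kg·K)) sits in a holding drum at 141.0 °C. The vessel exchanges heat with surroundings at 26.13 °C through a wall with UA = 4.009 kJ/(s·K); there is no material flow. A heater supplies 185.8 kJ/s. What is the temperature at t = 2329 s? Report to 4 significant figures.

M c_p dT/dt = −UA(T − T_amb) + Q̇.
dT/dt = (T_ss − T)/τ with T_ss = T_amb + Q̇/UA = 26.13 + 185.8/4.009 = 72.4757 °C, τ = M c_p/UA = 1368·2.553/4.009 = 871.166 s.
Integrating: T(t) = T_ss + (T₀ − T_ss) e^(−t/τ).
T(2329) = 72.4757 + (68.5243)·0.0690152 = 77.2049 °C.

77.20 °C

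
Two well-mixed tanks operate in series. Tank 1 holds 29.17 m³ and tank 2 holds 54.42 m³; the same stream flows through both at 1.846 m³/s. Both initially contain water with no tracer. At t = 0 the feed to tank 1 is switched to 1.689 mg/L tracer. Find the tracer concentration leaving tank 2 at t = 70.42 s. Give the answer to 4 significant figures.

1.378 mg/L

Time constants: τᵢ = Vᵢ/Q for each well-mixed tank.
τ₁ = 29.17/1.846 = 15.8017 s; τ₂ = 54.42/1.846 = 29.4800 s.
Tank 1: C₁ = C_in(1 − e^(−t/τ₁)). Tank 2 (τ₁ ≠ τ₂): C₂ = C_in[1 − (τ₁ e^(−t/τ₁) − τ₂ e^(−t/τ₂))/(τ₁ − τ₂)].
At t = 70.42: e^(−t/τ₁) = 0.0116032, e^(−t/τ₂) = 0.0917451.
C₂ = 1.689·[1 − (15.8017·0.0116032 − 29.4800·0.0917451)/(-13.6782)] = 1.689·0.815671 = 1.37767 mg/L.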